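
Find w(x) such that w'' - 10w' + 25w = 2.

w = 2/25 + C1*exp(5*x) + C2*x*exp(5*x)

Characteristic equation r² - 10r + 25 = 0 has discriminant (-10)² - 4·(25) = 0, so r = 5 is a repeated root.
Hence w_h = (C1 + C2*x)*exp(5*x).
For the particular solution try w_p = A0. Substituting and matching coefficients of each power of x gives A0 = 2/25, so w_p = 2/25.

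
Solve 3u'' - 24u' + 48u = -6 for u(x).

u = -1/8 + C1*exp(4*x) + C2*x*exp(4*x)

Divide through by 3: u'' - 8u' + 16u = -2.
Characteristic equation r² - 8r + 16 = 0 has discriminant (-8)² - 4·(16) = 0, so r = 4 is a repeated root.
Hence u_h = (C1 + C2*x)*exp(4*x).
For the particular solution try u_p = A0. Substituting and matching coefficients of each power of x gives A0 = -1/8, so u_p = -1/8.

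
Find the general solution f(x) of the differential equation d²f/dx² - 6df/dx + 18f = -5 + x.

Characteristic equation r² - 6r + 18 = 0 has discriminant (-6)² - 4·(18) = -36 < 0, so r = 3 ± 3i.
Hence f_h = C1*cos(3*x)*exp(3*x) + C2*exp(3*x)*sin(3*x).
For the particular solution try f_p = A0 + A1*x. Substituting and matching coefficients of each power of x gives A0 = -7/27, A1 = 1/18, so f_p = -7/27 + x/18.

f = -7/27 + x/18 + C1*cos(3*x)*exp(3*x) + C2*exp(3*x)*sin(3*x)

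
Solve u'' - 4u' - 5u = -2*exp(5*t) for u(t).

Characteristic equation r² - 4r - 5 = 0 factors as (r - 5)(r + 1) = 0, so r = 5, -1.
Hence u_h = C1*exp(5*t) + C2*exp(-t).
Since exp(5*t) solves the homogeneous equation (r = 5 is a root of multiplicity 1), multiply the trial by t. Try u_p = A*t*exp(5*t). Substituting into the equation and dividing by exp(5*t) gives A = -1/3, so u_p = -t*exp(5*t)/3.

u = C1*exp(5*t) + C2*exp(-t) - t*exp(5*t)/3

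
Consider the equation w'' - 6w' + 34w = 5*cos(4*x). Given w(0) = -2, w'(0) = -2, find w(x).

w = -2*sin(4*x)/15 + cos(4*x)/10 - 21*cos(5*x)*exp(3*x)/10 + 29*exp(3*x)*sin(5*x)/30

Characteristic equation r² - 6r + 34 = 0 has discriminant (-6)² - 4·(34) = -100 < 0, so r = 3 ± 5i.
Hence w_h = C1*cos(5*x)*exp(3*x) + C2*exp(3*x)*sin(5*x).
Try w_p = A*cos(4*x) + B*sin(4*x). Substituting and equating the coefficients of cos(4x) and sin(4x) gives A = 1/10, B = -2/15, so w_p = -2*sin(4*x)/15 + cos(4*x)/10.
General solution: w = -2*sin(4*x)/15 + cos(4*x)/10 + C1*cos(5*x)*exp(3*x) + C2*exp(3*x)*sin(5*x).
Apply the initial conditions: w(0) = 1/10 + C1 = -2 and w'(0) = -8/15 + 3*C1 + 5*C2 = -2. Solving gives C1 = -21/10, C2 = 29/30.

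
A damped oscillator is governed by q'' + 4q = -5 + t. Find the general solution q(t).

q = -5/4 + t/4 + C1*cos(2*t) + C2*sin(2*t)

Characteristic equation r² + 4 = 0 has discriminant (0)² - 4·(4) = -16 < 0, so r = ± 2i.
Hence q_h = C1*cos(2*t) + C2*sin(2*t).
For the particular solution try q_p = A0 + A1*t. Substituting and matching coefficients of each power of t gives A0 = -5/4, A1 = 1/4, so q_p = -5/4 + t/4.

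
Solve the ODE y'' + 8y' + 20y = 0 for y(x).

Characteristic equation r² + 8r + 20 = 0 has discriminant (8)² - 4·(20) = -16 < 0, so r = -4 ± 2i.
Hence y_h = C1*cos(2*x)*exp(-4*x) + C2*exp(-4*x)*sin(2*x).

y = C1*cos(2*x)*exp(-4*x) + C2*exp(-4*x)*sin(2*x)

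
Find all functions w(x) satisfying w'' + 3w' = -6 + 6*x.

w = C2 + x**2 - 8*x/3 + C1*exp(-3*x)

Characteristic equation r² + 3r = 0 factors as (r + 3)r = 0, so r = -3, 0.
Hence w_h = C1*exp(-3*x) + C2.
Since 0 is a characteristic root (multiplicity 1), multiply the polynomial trial by x: try w_p = x*(A0 + A1*x). Substituting and matching coefficients of each power of x gives A0 = -8/3, A1 = 1, so w_p = x^2 - 8*x/3.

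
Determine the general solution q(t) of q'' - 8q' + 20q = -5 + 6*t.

q = -13/100 + 3*t/10 + C1*cos(2*t)*exp(4*t) + C2*exp(4*t)*sin(2*t)

Characteristic equation r² - 8r + 20 = 0 has discriminant (-8)² - 4·(20) = -16 < 0, so r = 4 ± 2i.
Hence q_h = C1*cos(2*t)*exp(4*t) + C2*exp(4*t)*sin(2*t).
For the particular solution try q_p = A0 + A1*t. Substituting and matching coefficients of each power of t gives A0 = -13/100, A1 = 3/10, so q_p = -13/100 + 3*t/10.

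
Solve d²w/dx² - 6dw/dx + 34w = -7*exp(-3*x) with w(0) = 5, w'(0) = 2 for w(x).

Characteristic equation r² - 6r + 34 = 0 has discriminant (-6)² - 4·(34) = -100 < 0, so r = 3 ± 5i.
Hence w_h = C1*cos(5*x)*exp(3*x) + C2*exp(3*x)*sin(5*x).
Try w_p = A*exp(-3*x). Substituting into the equation and dividing by exp(-3*x) gives A = -7/61, so w_p = -7*exp(-3*x)/61.
General solution: w = -7*exp(-3*x)/61 + C1*cos(5*x)*exp(3*x) + C2*exp(3*x)*sin(5*x).
Apply the initial conditions: w(0) = -7/61 + C1 = 5 and w'(0) = 21/61 + 3*C1 + 5*C2 = 2. Solving gives C1 = 312/61, C2 = -167/61.

w = -7*exp(-3*x)/61 - 167*exp(3*x)*sin(5*x)/61 + 312*cos(5*x)*exp(3*x)/61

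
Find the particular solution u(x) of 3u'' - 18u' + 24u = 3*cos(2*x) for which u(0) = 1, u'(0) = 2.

u = -3*sin(2*x)/40 + exp(4*x)/10 + cos(2*x)/40 + 7*exp(2*x)/8

Divide through by 3: u'' - 6u' + 8u = cos(2*x).
Characteristic equation r² - 6r + 8 = 0 factors as (r - 4)(r - 2) = 0, so r = 4, 2.
Hence u_h = C1*exp(4*x) + C2*exp(2*x).
Try u_p = A*cos(2*x) + B*sin(2*x). Substituting and equating the coefficients of cos(2x) and sin(2x) gives A = 1/40, B = -3/40, so u_p = -3*sin(2*x)/40 + cos(2*x)/40.
General solution: u = -3*sin(2*x)/40 + cos(2*x)/40 + C1*exp(4*x) + C2*exp(2*x).
Apply the initial conditions: u(0) = 1/40 + C1 + C2 = 1 and u'(0) = -3/20 + 2*C2 + 4*C1 = 2. Solving gives C1 = 1/10, C2 = 7/8.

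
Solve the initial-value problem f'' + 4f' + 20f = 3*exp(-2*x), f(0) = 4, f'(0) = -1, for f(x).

f = 3*exp(-2*x)/16 + 7*exp(-2*x)*sin(4*x)/4 + 61*cos(4*x)*exp(-2*x)/16

Characteristic equation r² + 4r + 20 = 0 has discriminant (4)² - 4·(20) = -64 < 0, so r = -2 ± 4i.
Hence f_h = C1*cos(4*x)*exp(-2*x) + C2*exp(-2*x)*sin(4*x).
Try f_p = A*exp(-2*x). Substituting into the equation and dividing by exp(-2*x) gives A = 3/16, so f_p = 3*exp(-2*x)/16.
General solution: f = 3*exp(-2*x)/16 + C1*cos(4*x)*exp(-2*x) + C2*exp(-2*x)*sin(4*x).
Apply the initial conditions: f(0) = 3/16 + C1 = 4 and f'(0) = -3/8 - 2*C1 + 4*C2 = -1. Solving gives C1 = 61/16, C2 = 7/4.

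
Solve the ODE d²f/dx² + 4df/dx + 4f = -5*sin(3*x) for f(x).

f = 25*sin(3*x)/169 + 60*cos(3*x)/169 + C1*exp(-2*x) + C2*x*exp(-2*x)

Characteristic equation r² + 4r + 4 = 0 has discriminant (4)² - 4·(4) = 0, so r = -2 is a repeated root.
Hence f_h = (C1 + C2*x)*exp(-2*x).
Try f_p = A*cos(3*x) + B*sin(3*x). Substituting and equating the coefficients of cos(3x) and sin(3x) gives A = 60/169, B = 25/169, so f_p = 25*sin(3*x)/169 + 60*cos(3*x)/169.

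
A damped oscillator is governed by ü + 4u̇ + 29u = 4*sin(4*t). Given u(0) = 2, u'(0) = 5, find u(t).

Characteristic equation r² + 4r + 29 = 0 has discriminant (4)² - 4·(29) = -100 < 0, so r = -2 ± 5i.
Hence u_h = C1*cos(5*t)*exp(-2*t) + C2*exp(-2*t)*sin(5*t).
Try u_p = A*cos(4*t) + B*sin(4*t). Substituting and equating the coefficients of cos(4t) and sin(4t) gives A = -64/425, B = 52/425, so u_p = -64*cos(4*t)/425 + 52*sin(4*t)/425.
General solution: u = -64*cos(4*t)/425 + 52*sin(4*t)/425 + C1*cos(5*t)*exp(-2*t) + C2*exp(-2*t)*sin(5*t).
Apply the initial conditions: u(0) = -64/425 + C1 = 2 and u'(0) = 208/425 - 2*C1 + 5*C2 = 5. Solving gives C1 = 914/425, C2 = 749/425.

u = -64*cos(4*t)/425 + 52*sin(4*t)/425 + 749*exp(-2*t)*sin(5*t)/425 + 914*cos(5*t)*exp(-2*t)/425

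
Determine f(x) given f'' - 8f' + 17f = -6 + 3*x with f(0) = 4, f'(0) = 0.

Characteristic equation r² - 8r + 17 = 0 has discriminant (-8)² - 4·(17) = -4 < 0, so r = 4 ± i.
Hence f_h = C1*cos(x)*exp(4*x) + C2*exp(4*x)*sin(x).
For the particular solution try f_p = A0 + A1*x. Substituting and matching coefficients of each power of x gives A0 = -78/289, A1 = 3/17, so f_p = -78/289 + 3*x/17.
General solution: f = -78/289 + 3*x/17 + C1*cos(x)*exp(4*x) + C2*exp(4*x)*sin(x).
Apply the initial conditions: f(0) = -78/289 + C1 = 4 and f'(0) = 3/17 + C2 + 4*C1 = 0. Solving gives C1 = 1234/289, C2 = -4987/289.

f = -78/289 + 3*x/17 - 4987*exp(4*x)*sin(x)/289 + 1234*cos(x)*exp(4*x)/289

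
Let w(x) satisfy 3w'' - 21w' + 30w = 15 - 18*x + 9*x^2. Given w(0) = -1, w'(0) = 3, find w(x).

w = 157/500 - 13*exp(2*x)/4 - 9*x/50 + 3*x**2/10 + 242*exp(5*x)/125

Divide through by 3: w'' - 7w' + 10w = 5 - 6*x + 3*x^2.
Characteristic equation r² - 7r + 10 = 0 factors as (r - 2)(r - 5) = 0, so r = 2, 5.
Hence w_h = C1*exp(2*x) + C2*exp(5*x).
For the particular solution try w_p = A0 + A1*x + A2*x^2. Substituting and matching coefficients of each power of x gives A0 = 157/500, A1 = -9/50, A2 = 3/10, so w_p = 157/500 - 9*x/50 + 3*x^2/10.
General solution: w = 157/500 - 9*x/50 + 3*x^2/10 + C1*exp(2*x) + C2*exp(5*x).
Apply the initial conditions: w(0) = 157/500 + C1 + C2 = -1 and w'(0) = -9/50 + 2*C1 + 5*C2 = 3. Solving gives C1 = -13/4, C2 = 242/125.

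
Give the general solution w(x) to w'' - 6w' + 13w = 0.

w = C1*cos(2*x)*exp(3*x) + C2*exp(3*x)*sin(2*x)

Characteristic equation r² - 6r + 13 = 0 has discriminant (-6)² - 4·(13) = -16 < 0, so r = 3 ± 2i.
Hence w_h = C1*cos(2*x)*exp(3*x) + C2*exp(3*x)*sin(2*x).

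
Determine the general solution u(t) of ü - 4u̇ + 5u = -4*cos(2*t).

u = -4*cos(2*t)/65 + 32*sin(2*t)/65 + C1*cos(t)*exp(2*t) + C2*exp(2*t)*sin(t)

Characteristic equation r² - 4r + 5 = 0 has discriminant (-4)² - 4·(5) = -4 < 0, so r = 2 ± i.
Hence u_h = C1*cos(t)*exp(2*t) + C2*exp(2*t)*sin(t).
Try u_p = A*cos(2*t) + B*sin(2*t). Substituting and equating the coefficients of cos(2t) and sin(2t) gives A = -4/65, B = 32/65, so u_p = -4*cos(2*t)/65 + 32*sin(2*t)/65.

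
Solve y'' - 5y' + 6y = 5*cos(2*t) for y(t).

y = -25*sin(2*t)/52 + 5*cos(2*t)/52 + C1*exp(3*t) + C2*exp(2*t)

Characteristic equation r² - 5r + 6 = 0 factors as (r - 3)(r - 2) = 0, so r = 3, 2.
Hence y_h = C1*exp(3*t) + C2*exp(2*t).
Try y_p = A*cos(2*t) + B*sin(2*t). Substituting and equating the coefficients of cos(2t) and sin(2t) gives A = 5/52, B = -25/52, so y_p = -25*sin(2*t)/52 + 5*cos(2*t)/52.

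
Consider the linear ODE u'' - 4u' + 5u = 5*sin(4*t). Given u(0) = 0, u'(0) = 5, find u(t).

Characteristic equation r² - 4r + 5 = 0 has discriminant (-4)² - 4·(5) = -4 < 0, so r = 2 ± i.
Hence u_h = C1*cos(t)*exp(2*t) + C2*exp(2*t)*sin(t).
Try u_p = A*cos(4*t) + B*sin(4*t). Substituting and equating the coefficients of cos(4t) and sin(4t) gives A = 80/377, B = -55/377, so u_p = -55*sin(4*t)/377 + 80*cos(4*t)/377.
General solution: u = -55*sin(4*t)/377 + 80*cos(4*t)/377 + C1*cos(t)*exp(2*t) + C2*exp(2*t)*sin(t).
Apply the initial conditions: u(0) = 80/377 + C1 = 0 and u'(0) = -220/377 + C2 + 2*C1 = 5. Solving gives C1 = -80/377, C2 = 2265/377.

u = -55*sin(4*t)/377 + 80*cos(4*t)/377 - 80*cos(t)*exp(2*t)/377 + 2265*exp(2*t)*sin(t)/377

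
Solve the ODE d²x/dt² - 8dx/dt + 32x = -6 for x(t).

Characteristic equation r² - 8r + 32 = 0 has discriminant (-8)² - 4·(32) = -64 < 0, so r = 4 ± 4i.
Hence x_h = C1*cos(4*t)*exp(4*t) + C2*exp(4*t)*sin(4*t).
For the particular solution try x_p = A0. Substituting and matching coefficients of each power of t gives A0 = -3/16, so x_p = -3/16.

x = -3/16 + C1*cos(4*t)*exp(4*t) + C2*exp(4*t)*sin(4*t)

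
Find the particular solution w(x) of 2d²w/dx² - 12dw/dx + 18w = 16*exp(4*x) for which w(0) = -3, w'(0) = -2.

Divide through by 2: w'' - 6w' + 9w = 8*exp(4*x).
Characteristic equation r² - 6r + 9 = 0 has discriminant (-6)² - 4·(9) = 0, so r = 3 is a repeated root.
Hence w_h = (C1 + C2*x)*exp(3*x).
Try w_p = A*exp(4*x). Substituting into the equation and dividing by exp(4*x) gives A = 8, so w_p = 8*exp(4*x).
General solution: w = 8*exp(4*x) + C1*exp(3*x) + C2*x*exp(3*x).
Apply the initial conditions: w(0) = 8 + C1 = -3 and w'(0) = 32 + C2 + 3*C1 = -2. Solving gives C1 = -11, C2 = -1.

w = -11*exp(3*x) + 8*exp(4*x) - x*exp(3*x)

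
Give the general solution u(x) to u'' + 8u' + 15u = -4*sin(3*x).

Characteristic equation r² + 8r + 15 = 0 factors as (r + 3)(r + 5) = 0, so r = -3, -5.
Hence u_h = C1*exp(-3*x) + C2*exp(-5*x).
Try u_p = A*cos(3*x) + B*sin(3*x). Substituting and equating the coefficients of cos(3x) and sin(3x) gives A = 8/51, B = -2/51, so u_p = -2*sin(3*x)/51 + 8*cos(3*x)/51.

u = -2*sin(3*x)/51 + 8*cos(3*x)/51 + C1*exp(-3*x) + C2*exp(-5*x)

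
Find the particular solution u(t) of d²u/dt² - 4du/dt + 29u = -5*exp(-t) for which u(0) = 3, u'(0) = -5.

u = -5*exp(-t)/34 - 389*exp(2*t)*sin(5*t)/170 + 107*cos(5*t)*exp(2*t)/34

Characteristic equation r² - 4r + 29 = 0 has discriminant (-4)² - 4·(29) = -100 < 0, so r = 2 ± 5i.
Hence u_h = C1*cos(5*t)*exp(2*t) + C2*exp(2*t)*sin(5*t).
Try u_p = A*exp(-t). Substituting into the equation and dividing by exp(-t) gives A = -5/34, so u_p = -5*exp(-t)/34.
General solution: u = -5*exp(-t)/34 + C1*cos(5*t)*exp(2*t) + C2*exp(2*t)*sin(5*t).
Apply the initial conditions: u(0) = -5/34 + C1 = 3 and u'(0) = 5/34 + 2*C1 + 5*C2 = -5. Solving gives C1 = 107/34, C2 = -389/170.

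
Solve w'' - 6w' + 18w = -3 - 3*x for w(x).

w = -2/9 - x/6 + C1*cos(3*x)*exp(3*x) + C2*exp(3*x)*sin(3*x)

Characteristic equation r² - 6r + 18 = 0 has discriminant (-6)² - 4·(18) = -36 < 0, so r = 3 ± 3i.
Hence w_h = C1*cos(3*x)*exp(3*x) + C2*exp(3*x)*sin(3*x).
For the particular solution try w_p = A0 + A1*x. Substituting and matching coefficients of each power of x gives A0 = -2/9, A1 = -1/6, so w_p = -2/9 - x/6.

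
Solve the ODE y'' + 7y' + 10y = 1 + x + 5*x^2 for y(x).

y = 21/50 + x**2/2 - 3*x/5 + C1*exp(-5*x) + C2*exp(-2*x)

Characteristic equation r² + 7r + 10 = 0 factors as (r + 5)(r + 2) = 0, so r = -5, -2.
Hence y_h = C1*exp(-5*x) + C2*exp(-2*x).
For the particular solution try y_p = A0 + A1*x + A2*x^2. Substituting and matching coefficients of each power of x gives A0 = 21/50, A1 = -3/5, A2 = 1/2, so y_p = 21/50 + x^2/2 - 3*x/5.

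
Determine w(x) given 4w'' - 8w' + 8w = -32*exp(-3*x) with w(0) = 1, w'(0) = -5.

w = -8*exp(-3*x)/17 - 134*exp(x)*sin(x)/17 + 25*cos(x)*exp(x)/17

Divide through by 4: w'' - 2w' + 2w = -8*exp(-3*x).
Characteristic equation r² - 2r + 2 = 0 has discriminant (-2)² - 4·(2) = -4 < 0, so r = 1 ± i.
Hence w_h = C1*cos(x)*exp(x) + C2*exp(x)*sin(x).
Try w_p = A*exp(-3*x). Substituting into the equation and dividing by exp(-3*x) gives A = -8/17, so w_p = -8*exp(-3*x)/17.
General solution: w = -8*exp(-3*x)/17 + C1*cos(x)*exp(x) + C2*exp(x)*sin(x).
Apply the initial conditions: w(0) = -8/17 + C1 = 1 and w'(0) = 24/17 + C1 + C2 = -5. Solving gives C1 = 25/17, C2 = -134/17.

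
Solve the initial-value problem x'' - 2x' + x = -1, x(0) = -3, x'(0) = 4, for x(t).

Characteristic equation r² - 2r + 1 = 0 has discriminant (-2)² - 4·(1) = 0, so r = 1 is a repeated root.
Hence x_h = (C1 + C2*t)*exp(t).
For the particular solution try x_p = A0. Substituting and matching coefficients of each power of t gives A0 = -1, so x_p = -1.
General solution: x = -1 + C1*exp(t) + C2*t*exp(t).
Apply the initial conditions: x(0) = -1 + C1 = -3 and x'(0) = C1 + C2 = 4. Solving gives C1 = -2, C2 = 6.

x = -1 - 2*exp(t) + 6*t*exp(t)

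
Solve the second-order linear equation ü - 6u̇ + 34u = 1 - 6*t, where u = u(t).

u = -1/578 - 3*t/17 + C1*cos(5*t)*exp(3*t) + C2*exp(3*t)*sin(5*t)

Characteristic equation r² - 6r + 34 = 0 has discriminant (-6)² - 4·(34) = -100 < 0, so r = 3 ± 5i.
Hence u_h = C1*cos(5*t)*exp(3*t) + C2*exp(3*t)*sin(5*t).
For the particular solution try u_p = A0 + A1*t. Substituting and matching coefficients of each power of t gives A0 = -1/578, A1 = -3/17, so u_p = -1/578 - 3*t/17.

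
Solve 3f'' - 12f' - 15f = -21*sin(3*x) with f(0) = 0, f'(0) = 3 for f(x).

Divide through by 3: f'' - 4f' - 5f = -7*sin(3*x).
Characteristic equation r² - 4r - 5 = 0 factors as (r + 1)(r - 5) = 0, so r = -1, 5.
Hence f_h = C1*exp(-x) + C2*exp(5*x).
Try f_p = A*cos(3*x) + B*sin(3*x). Substituting and equating the coefficients of cos(3x) and sin(3x) gives A = -21/85, B = 49/170, so f_p = -21*cos(3*x)/85 + 49*sin(3*x)/170.
General solution: f = -21*cos(3*x)/85 + 49*sin(3*x)/170 + C1*exp(-x) + C2*exp(5*x).
Apply the initial conditions: f(0) = -21/85 + C1 + C2 = 0 and f'(0) = 147/170 - C1 + 5*C2 = 3. Solving gives C1 = -3/20, C2 = 27/68.

f = -21*cos(3*x)/85 - 3*exp(-x)/20 + 27*exp(5*x)/68 + 49*sin(3*x)/170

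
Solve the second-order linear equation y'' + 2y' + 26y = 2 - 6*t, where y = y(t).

Characteristic equation r² + 2r + 26 = 0 has discriminant (2)² - 4·(26) = -100 < 0, so r = -1 ± 5i.
Hence y_h = C1*cos(5*t)*exp(-t) + C2*exp(-t)*sin(5*t).
For the particular solution try y_p = A0 + A1*t. Substituting and matching coefficients of each power of t gives A0 = 16/169, A1 = -3/13, so y_p = 16/169 - 3*t/13.

y = 16/169 - 3*t/13 + C1*cos(5*t)*exp(-t) + C2*exp(-t)*sin(5*t)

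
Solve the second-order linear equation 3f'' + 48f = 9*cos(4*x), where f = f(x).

Divide through by 3: f'' + 16f = 3*cos(4*x).
Characteristic equation r² + 16 = 0 has discriminant (0)² - 4·(16) = -64 < 0, so r = ± 4i.
Hence f_h = C1*cos(4*x) + C2*sin(4*x).
Since ±4i are characteristic roots, multiply the trial by x. Try f_p = x*(A*cos(4*x) + B*sin(4*x)). Substituting and equating the coefficients of cos(4x) and sin(4x) gives A = 0, B = 3/8, so f_p = 3*x*sin(4*x)/8.

f = C1*cos(4*x) + C2*sin(4*x) + 3*x*sin(4*x)/8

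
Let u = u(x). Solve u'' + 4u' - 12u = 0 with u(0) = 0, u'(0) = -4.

Characteristic equation r² + 4r - 12 = 0 factors as (r + 6)(r - 2) = 0, so r = -6, 2.
Hence u_h = C1*exp(-6*x) + C2*exp(2*x).
Apply the initial conditions: u(0) = C1 + C2 = 0 and u'(0) = -6*C1 + 2*C2 = -4. Solving gives C1 = 1/2, C2 = -1/2.

u = exp(-6*x)/2 - exp(2*x)/2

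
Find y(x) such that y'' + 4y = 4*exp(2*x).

y = exp(2*x)/2 + C1*cos(2*x) + C2*sin(2*x)

Characteristic equation r² + 4 = 0 has discriminant (0)² - 4·(4) = -16 < 0, so r = ± 2i.
Hence y_h = C1*cos(2*x) + C2*sin(2*x).
Try y_p = A*exp(2*x). Substituting into the equation and dividing by exp(2*x) gives A = 1/2, so y_p = exp(2*x)/2.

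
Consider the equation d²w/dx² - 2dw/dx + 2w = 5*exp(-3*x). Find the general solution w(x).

w = 5*exp(-3*x)/17 + C1*cos(x)*exp(x) + C2*exp(x)*sin(x)

Characteristic equation r² - 2r + 2 = 0 has discriminant (-2)² - 4·(2) = -4 < 0, so r = 1 ± i.
Hence w_h = C1*cos(x)*exp(x) + C2*exp(x)*sin(x).
Try w_p = A*exp(-3*x). Substituting into the equation and dividing by exp(-3*x) gives A = 5/17, so w_p = 5*exp(-3*x)/17.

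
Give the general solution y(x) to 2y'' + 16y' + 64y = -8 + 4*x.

y = -9/64 + x/16 + C1*cos(4*x)*exp(-4*x) + C2*exp(-4*x)*sin(4*x)

Divide through by 2: y'' + 8y' + 32y = -4 + 2*x.
Characteristic equation r² + 8r + 32 = 0 has discriminant (8)² - 4·(32) = -64 < 0, so r = -4 ± 4i.
Hence y_h = C1*cos(4*x)*exp(-4*x) + C2*exp(-4*x)*sin(4*x).
For the particular solution try y_p = A0 + A1*x. Substituting and matching coefficients of each power of x gives A0 = -9/64, A1 = 1/16, so y_p = -9/64 + x/16.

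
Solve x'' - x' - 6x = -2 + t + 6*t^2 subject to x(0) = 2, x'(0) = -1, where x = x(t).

x = -1/36 - t**2 + t/6 + 26*exp(3*t)/45 + 29*exp(-2*t)/20

Characteristic equation r² - r - 6 = 0 factors as (r - 3)(r + 2) = 0, so r = 3, -2.
Hence x_h = C1*exp(3*t) + C2*exp(-2*t).
For the particular solution try x_p = A0 + A1*t + A2*t^2. Substituting and matching coefficients of each power of t gives A0 = -1/36, A1 = 1/6, A2 = -1, so x_p = -1/36 - t^2 + t/6.
General solution: x = -1/36 - t^2 + t/6 + C1*exp(3*t) + C2*exp(-2*t).
Apply the initial conditions: x(0) = -1/36 + C1 + C2 = 2 and x'(0) = 1/6 - 2*C2 + 3*C1 = -1. Solving gives C1 = 26/45, C2 = 29/20.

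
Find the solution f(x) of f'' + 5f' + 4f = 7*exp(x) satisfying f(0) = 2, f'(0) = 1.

Characteristic equation r² + 5r + 4 = 0 factors as (r + 4)(r + 1) = 0, so r = -4, -1.
Hence f_h = C1*exp(-4*x) + C2*exp(-x).
Try f_p = A*exp(x). Substituting into the equation and dividing by exp(x) gives A = 7/10, so f_p = 7*exp(x)/10.
General solution: f = 7*exp(x)/10 + C1*exp(-4*x) + C2*exp(-x).
Apply the initial conditions: f(0) = 7/10 + C1 + C2 = 2 and f'(0) = 7/10 - C2 - 4*C1 = 1. Solving gives C1 = -8/15, C2 = 11/6.

f = -8*exp(-4*x)/15 + 7*exp(x)/10 + 11*exp(-x)/6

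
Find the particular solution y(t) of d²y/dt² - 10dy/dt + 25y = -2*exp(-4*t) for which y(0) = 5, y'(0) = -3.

Characteristic equation r² - 10r + 25 = 0 has discriminant (-10)² - 4·(25) = 0, so r = 5 is a repeated root.
Hence y_h = (C1 + C2*t)*exp(5*t).
Try y_p = A*exp(-4*t). Substituting into the equation and dividing by exp(-4*t) gives A = -2/81, so y_p = -2*exp(-4*t)/81.
General solution: y = -2*exp(-4*t)/81 + C1*exp(5*t) + C2*t*exp(5*t).
Apply the initial conditions: y(0) = -2/81 + C1 = 5 and y'(0) = 8/81 + C2 + 5*C1 = -3. Solving gives C1 = 407/81, C2 = -254/9.

y = -2*exp(-4*t)/81 + 407*exp(5*t)/81 - 254*t*exp(5*t)/9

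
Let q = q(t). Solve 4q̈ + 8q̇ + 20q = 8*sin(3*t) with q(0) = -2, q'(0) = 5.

q = -3*cos(3*t)/13 - 2*sin(3*t)/13 - 23*cos(2*t)*exp(-t)/13 + 24*exp(-t)*sin(2*t)/13

Divide through by 4: q'' + 2q' + 5q = 2*sin(3*t).
Characteristic equation r² + 2r + 5 = 0 has discriminant (2)² - 4·(5) = -16 < 0, so r = -1 ± 2i.
Hence q_h = C1*cos(2*t)*exp(-t) + C2*exp(-t)*sin(2*t).
Try q_p = A*cos(3*t) + B*sin(3*t). Substituting and equating the coefficients of cos(3t) and sin(3t) gives A = -3/13, B = -2/13, so q_p = -3*cos(3*t)/13 - 2*sin(3*t)/13.
General solution: q = -3*cos(3*t)/13 - 2*sin(3*t)/13 + C1*cos(2*t)*exp(-t) + C2*exp(-t)*sin(2*t).
Apply the initial conditions: q(0) = -3/13 + C1 = -2 and q'(0) = -6/13 - C1 + 2*C2 = 5. Solving gives C1 = -23/13, C2 = 24/13.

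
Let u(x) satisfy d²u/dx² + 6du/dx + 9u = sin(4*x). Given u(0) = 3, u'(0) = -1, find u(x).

Characteristic equation r² + 6r + 9 = 0 has discriminant (6)² - 4·(9) = 0, so r = -3 is a repeated root.
Hence u_h = (C1 + C2*x)*exp(-3*x).
Try u_p = A*cos(4*x) + B*sin(4*x). Substituting and equating the coefficients of cos(4x) and sin(4x) gives A = -24/625, B = -7/625, so u_p = -24*cos(4*x)/625 - 7*sin(4*x)/625.
General solution: u = -24*cos(4*x)/625 - 7*sin(4*x)/625 + C1*exp(-3*x) + C2*x*exp(-3*x).
Apply the initial conditions: u(0) = -24/625 + C1 = 3 and u'(0) = -28/625 + C2 - 3*C1 = -1. Solving gives C1 = 1899/625, C2 = 204/25.

u = -24*cos(4*x)/625 - 7*sin(4*x)/625 + 1899*exp(-3*x)/625 + 204*x*exp(-3*x)/25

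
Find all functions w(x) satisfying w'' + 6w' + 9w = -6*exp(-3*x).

Characteristic equation r² + 6r + 9 = 0 has discriminant (6)² - 4·(9) = 0, so r = -3 is a repeated root.
Hence w_h = (C1 + C2*x)*exp(-3*x).
Since exp(-3*x) solves the homogeneous equation (r = -3 is a root of multiplicity 2), multiply the trial by x^2. Try w_p = A*x^2*exp(-3*x). Substituting into the equation and dividing by exp(-3*x) gives A = -3, so w_p = -3*x^2*exp(-3*x).

w = C1*exp(-3*x) - 3*x**2*exp(-3*x) + C2*x*exp(-3*x)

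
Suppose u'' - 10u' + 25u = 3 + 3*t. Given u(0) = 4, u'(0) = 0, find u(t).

u = 21/125 + 3*t/25 + 479*exp(5*t)/125 - 482*t*exp(5*t)/25

Characteristic equation r² - 10r + 25 = 0 has discriminant (-10)² - 4·(25) = 0, so r = 5 is a repeated root.
Hence u_h = (C1 + C2*t)*exp(5*t).
For the particular solution try u_p = A0 + A1*t. Substituting and matching coefficients of each power of t gives A0 = 21/125, A1 = 3/25, so u_p = 21/125 + 3*t/25.
General solution: u = 21/125 + 3*t/25 + C1*exp(5*t) + C2*t*exp(5*t).
Apply the initial conditions: u(0) = 21/125 + C1 = 4 and u'(0) = 3/25 + C2 + 5*C1 = 0. Solving gives C1 = 479/125, C2 = -482/25.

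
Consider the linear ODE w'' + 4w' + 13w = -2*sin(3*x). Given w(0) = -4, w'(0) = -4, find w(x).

w = -sin(3*x)/20 + 3*cos(3*x)/20 - 83*cos(3*x)*exp(-2*x)/20 - 81*exp(-2*x)*sin(3*x)/20

Characteristic equation r² + 4r + 13 = 0 has discriminant (4)² - 4·(13) = -36 < 0, so r = -2 ± 3i.
Hence w_h = C1*cos(3*x)*exp(-2*x) + C2*exp(-2*x)*sin(3*x).
Try w_p = A*cos(3*x) + B*sin(3*x). Substituting and equating the coefficients of cos(3x) and sin(3x) gives A = 3/20, B = -1/20, so w_p = -sin(3*x)/20 + 3*cos(3*x)/20.
General solution: w = -sin(3*x)/20 + 3*cos(3*x)/20 + C1*cos(3*x)*exp(-2*x) + C2*exp(-2*x)*sin(3*x).
Apply the initial conditions: w(0) = 3/20 + C1 = -4 and w'(0) = -3/20 - 2*C1 + 3*C2 = -4. Solving gives C1 = -83/20, C2 = -81/20.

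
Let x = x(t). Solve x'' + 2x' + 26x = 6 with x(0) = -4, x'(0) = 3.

x = 3/13 - 55*cos(5*t)*exp(-t)/13 - 16*exp(-t)*sin(5*t)/65

Characteristic equation r² + 2r + 26 = 0 has discriminant (2)² - 4·(26) = -100 < 0, so r = -1 ± 5i.
Hence x_h = C1*cos(5*t)*exp(-t) + C2*exp(-t)*sin(5*t).
For the particular solution try x_p = A0. Substituting and matching coefficients of each power of t gives A0 = 3/13, so x_p = 3/13.
General solution: x = 3/13 + C1*cos(5*t)*exp(-t) + C2*exp(-t)*sin(5*t).
Apply the initial conditions: x(0) = 3/13 + C1 = -4 and x'(0) = -C1 + 5*C2 = 3. Solving gives C1 = -55/13, C2 = -16/65.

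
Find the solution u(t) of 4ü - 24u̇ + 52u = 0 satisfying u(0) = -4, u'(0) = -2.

Divide through by 4: u'' - 6u' + 13u = 0.
Characteristic equation r² - 6r + 13 = 0 has discriminant (-6)² - 4·(13) = -16 < 0, so r = 3 ± 2i.
Hence u_h = C1*cos(2*t)*exp(3*t) + C2*exp(3*t)*sin(2*t).
Apply the initial conditions: u(0) = C1 = -4 and u'(0) = 2*C2 + 3*C1 = -2. Solving gives C1 = -4, C2 = 5.

u = -4*cos(2*t)*exp(3*t) + 5*exp(3*t)*sin(2*t)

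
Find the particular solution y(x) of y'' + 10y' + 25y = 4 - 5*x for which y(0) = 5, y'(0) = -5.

Characteristic equation r² + 10r + 25 = 0 has discriminant (10)² - 4·(25) = 0, so r = -5 is a repeated root.
Hence y_h = (C1 + C2*x)*exp(-5*x).
For the particular solution try y_p = A0 + A1*x. Substituting and matching coefficients of each power of x gives A0 = 6/25, A1 = -1/5, so y_p = 6/25 - x/5.
General solution: y = 6/25 - x/5 + C1*exp(-5*x) + C2*x*exp(-5*x).
Apply the initial conditions: y(0) = 6/25 + C1 = 5 and y'(0) = -1/5 + C2 - 5*C1 = -5. Solving gives C1 = 119/25, C2 = 19.

y = 6/25 - x/5 + 119*exp(-5*x)/25 + 19*x*exp(-5*x)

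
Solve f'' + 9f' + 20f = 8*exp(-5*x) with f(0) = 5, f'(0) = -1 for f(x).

f = -27*exp(-5*x) + 32*exp(-4*x) - 8*x*exp(-5*x)

Characteristic equation r² + 9r + 20 = 0 factors as (r + 4)(r + 5) = 0, so r = -4, -5.
Hence f_h = C1*exp(-4*x) + C2*exp(-5*x).
Since exp(-5*x) solves the homogeneous equation (r = -5 is a root of multiplicity 1), multiply the trial by x. Try f_p = A*x*exp(-5*x). Substituting into the equation and dividing by exp(-5*x) gives A = -8, so f_p = -8*x*exp(-5*x).
General solution: f = C1*exp(-4*x) + C2*exp(-5*x) - 8*x*exp(-5*x).
Apply the initial conditions: f(0) = C1 + C2 = 5 and f'(0) = -8 - 5*C2 - 4*C1 = -1. Solving gives C1 = 32, C2 = -27.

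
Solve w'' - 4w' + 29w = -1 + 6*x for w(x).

Characteristic equation r² - 4r + 29 = 0 has discriminant (-4)² - 4·(29) = -100 < 0, so r = 2 ± 5i.
Hence w_h = C1*cos(5*x)*exp(2*x) + C2*exp(2*x)*sin(5*x).
For the particular solution try w_p = A0 + A1*x. Substituting and matching coefficients of each power of x gives A0 = -5/841, A1 = 6/29, so w_p = -5/841 + 6*x/29.

w = -5/841 + 6*x/29 + C1*cos(5*x)*exp(2*x) + C2*exp(2*x)*sin(5*x)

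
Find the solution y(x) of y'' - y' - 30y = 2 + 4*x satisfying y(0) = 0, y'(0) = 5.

Characteristic equation r² - r - 30 = 0 factors as (r + 5)(r - 6) = 0, so r = -5, 6.
Hence y_h = C1*exp(-5*x) + C2*exp(6*x).
For the particular solution try y_p = A0 + A1*x. Substituting and matching coefficients of each power of x gives A0 = -14/225, A1 = -2/15, so y_p = -14/225 - 2*x/15.
General solution: y = -14/225 - 2*x/15 + C1*exp(-5*x) + C2*exp(6*x).
Apply the initial conditions: y(0) = -14/225 + C1 + C2 = 0 and y'(0) = -2/15 - 5*C1 + 6*C2 = 5. Solving gives C1 = -119/275, C2 = 49/99.

y = -14/225 - 119*exp(-5*x)/275 - 2*x/15 + 49*exp(6*x)/99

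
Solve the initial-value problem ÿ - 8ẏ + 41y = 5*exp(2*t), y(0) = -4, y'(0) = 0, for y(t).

Characteristic equation r² - 8r + 41 = 0 has discriminant (-8)² - 4·(41) = -100 < 0, so r = 4 ± 5i.
Hence y_h = C1*cos(5*t)*exp(4*t) + C2*exp(4*t)*sin(5*t).
Try y_p = A*exp(2*t). Substituting into the equation and dividing by exp(2*t) gives A = 5/29, so y_p = 5*exp(2*t)/29.
General solution: y = 5*exp(2*t)/29 + C1*cos(5*t)*exp(4*t) + C2*exp(4*t)*sin(5*t).
Apply the initial conditions: y(0) = 5/29 + C1 = -4 and y'(0) = 10/29 + 4*C1 + 5*C2 = 0. Solving gives C1 = -121/29, C2 = 474/145.

y = 5*exp(2*t)/29 - 121*cos(5*t)*exp(4*t)/29 + 474*exp(4*t)*sin(5*t)/145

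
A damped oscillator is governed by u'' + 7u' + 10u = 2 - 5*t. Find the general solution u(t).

Characteristic equation r² + 7r + 10 = 0 factors as (r + 5)(r + 2) = 0, so r = -5, -2.
Hence u_h = C1*exp(-5*t) + C2*exp(-2*t).
For the particular solution try u_p = A0 + A1*t. Substituting and matching coefficients of each power of t gives A0 = 11/20, A1 = -1/2, so u_p = 11/20 - t/2.

u = 11/20 - t/2 + C1*exp(-5*t) + C2*exp(-2*t)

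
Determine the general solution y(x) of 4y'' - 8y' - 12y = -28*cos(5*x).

Divide through by 4: y'' - 2y' - 3y = -7*cos(5*x).
Characteristic equation r² - 2r - 3 = 0 factors as (r + 1)(r - 3) = 0, so r = -1, 3.
Hence y_h = C1*exp(-x) + C2*exp(3*x).
Try y_p = A*cos(5*x) + B*sin(5*x). Substituting and equating the coefficients of cos(5x) and sin(5x) gives A = 49/221, B = 35/442, so y_p = 35*sin(5*x)/442 + 49*cos(5*x)/221.

y = 35*sin(5*x)/442 + 49*cos(5*x)/221 + C1*exp(-x) + C2*exp(3*x)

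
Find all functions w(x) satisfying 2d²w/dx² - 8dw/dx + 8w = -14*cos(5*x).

w = 140*sin(5*x)/841 + 147*cos(5*x)/841 + C1*exp(2*x) + C2*x*exp(2*x)

Divide through by 2: w'' - 4w' + 4w = -7*cos(5*x).
Characteristic equation r² - 4r + 4 = 0 has discriminant (-4)² - 4·(4) = 0, so r = 2 is a repeated root.
Hence w_h = (C1 + C2*x)*exp(2*x).
Try w_p = A*cos(5*x) + B*sin(5*x). Substituting and equating the coefficients of cos(5x) and sin(5x) gives A = 147/841, B = 140/841, so w_p = 140*sin(5*x)/841 + 147*cos(5*x)/841.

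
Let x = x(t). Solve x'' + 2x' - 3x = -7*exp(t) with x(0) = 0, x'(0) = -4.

Characteristic equation r² + 2r - 3 = 0 factors as (r - 1)(r + 3) = 0, so r = 1, -3.
Hence x_h = C1*exp(t) + C2*exp(-3*t).
Since exp(t) solves the homogeneous equation (r = 1 is a root of multiplicity 1), multiply the trial by t. Try x_p = A*t*exp(t). Substituting into the equation and dividing by exp(t) gives A = -7/4, so x_p = -7*t*exp(t)/4.
General solution: x = C1*exp(t) + C2*exp(-3*t) - 7*t*exp(t)/4.
Apply the initial conditions: x(0) = C1 + C2 = 0 and x'(0) = -7/4 + C1 - 3*C2 = -4. Solving gives C1 = -9/16, C2 = 9/16.

x = -9*exp(t)/16 + 9*exp(-3*t)/16 - 7*t*exp(t)/4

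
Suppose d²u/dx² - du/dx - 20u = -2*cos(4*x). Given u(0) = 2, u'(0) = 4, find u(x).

u = sin(4*x)/164 + 9*cos(4*x)/164 + 23*exp(-4*x)/36 + 482*exp(5*x)/369

Characteristic equation r² - r - 20 = 0 factors as (r - 5)(r + 4) = 0, so r = 5, -4.
Hence u_h = C1*exp(5*x) + C2*exp(-4*x).
Try u_p = A*cos(4*x) + B*sin(4*x). Substituting and equating the coefficients of cos(4x) and sin(4x) gives A = 9/164, B = 1/164, so u_p = sin(4*x)/164 + 9*cos(4*x)/164.
General solution: u = sin(4*x)/164 + 9*cos(4*x)/164 + C1*exp(5*x) + C2*exp(-4*x).
Apply the initial conditions: u(0) = 9/164 + C1 + C2 = 2 and u'(0) = 1/41 - 4*C2 + 5*C1 = 4. Solving gives C1 = 482/369, C2 = 23/36.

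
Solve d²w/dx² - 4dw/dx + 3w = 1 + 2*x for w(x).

w = 11/9 + 2*x/3 + C1*exp(x) + C2*exp(3*x)

Characteristic equation r² - 4r + 3 = 0 factors as (r - 1)(r - 3) = 0, so r = 1, 3.
Hence w_h = C1*exp(x) + C2*exp(3*x).
For the particular solution try w_p = A0 + A1*x. Substituting and matching coefficients of each power of x gives A0 = 11/9, A1 = 2/3, so w_p = 11/9 + 2*x/3.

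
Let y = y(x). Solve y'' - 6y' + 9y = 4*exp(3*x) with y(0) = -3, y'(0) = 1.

y = -3*exp(3*x) + 2*x**2*exp(3*x) + 10*x*exp(3*x)

Characteristic equation r² - 6r + 9 = 0 has discriminant (-6)² - 4·(9) = 0, so r = 3 is a repeated root.
Hence y_h = (C1 + C2*x)*exp(3*x).
Since exp(3*x) solves the homogeneous equation (r = 3 is a root of multiplicity 2), multiply the trial by x^2. Try y_p = A*x^2*exp(3*x). Substituting into the equation and dividing by exp(3*x) gives A = 2, so y_p = 2*x^2*exp(3*x).
General solution: y = C1*exp(3*x) + 2*x^2*exp(3*x) + C2*x*exp(3*x).
Apply the initial conditions: y(0) = C1 = -3 and y'(0) = C2 + 3*C1 = 1. Solving gives C1 = -3, C2 = 10.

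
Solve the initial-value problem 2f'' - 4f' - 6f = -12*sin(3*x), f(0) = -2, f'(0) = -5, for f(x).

f = -2*exp(3*x) - cos(3*x)/5 + exp(-x)/5 + 2*sin(3*x)/5

Divide through by 2: f'' - 2f' - 3f = -6*sin(3*x).
Characteristic equation r² - 2r - 3 = 0 factors as (r + 1)(r - 3) = 0, so r = -1, 3.
Hence f_h = C1*exp(-x) + C2*exp(3*x).
Try f_p = A*cos(3*x) + B*sin(3*x). Substituting and equating the coefficients of cos(3x) and sin(3x) gives A = -1/5, B = 2/5, so f_p = -cos(3*x)/5 + 2*sin(3*x)/5.
General solution: f = -cos(3*x)/5 + 2*sin(3*x)/5 + C1*exp(-x) + C2*exp(3*x).
Apply the initial conditions: f(0) = -1/5 + C1 + C2 = -2 and f'(0) = 6/5 - C1 + 3*C2 = -5. Solving gives C1 = 1/5, C2 = -2.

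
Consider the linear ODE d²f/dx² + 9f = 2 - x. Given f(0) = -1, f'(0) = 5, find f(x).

f = 2/9 - 11*cos(3*x)/9 - x/9 + 46*sin(3*x)/27

Characteristic equation r² + 9 = 0 has discriminant (0)² - 4·(9) = -36 < 0, so r = ± 3i.
Hence f_h = C1*cos(3*x) + C2*sin(3*x).
For the particular solution try f_p = A0 + A1*x. Substituting and matching coefficients of each power of x gives A0 = 2/9, A1 = -1/9, so f_p = 2/9 - x/9.
General solution: f = 2/9 - x/9 + C1*cos(3*x) + C2*sin(3*x).
Apply the initial conditions: f(0) = 2/9 + C1 = -1 and f'(0) = -1/9 + 3*C2 = 5. Solving gives C1 = -11/9, C2 = 46/27.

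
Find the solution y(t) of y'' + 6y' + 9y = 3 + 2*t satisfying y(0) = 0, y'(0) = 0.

Characteristic equation r² + 6r + 9 = 0 has discriminant (6)² - 4·(9) = 0, so r = -3 is a repeated root.
Hence y_h = (C1 + C2*t)*exp(-3*t).
For the particular solution try y_p = A0 + A1*t. Substituting and matching coefficients of each power of t gives A0 = 5/27, A1 = 2/9, so y_p = 5/27 + 2*t/9.
General solution: y = 5/27 + 2*t/9 + C1*exp(-3*t) + C2*t*exp(-3*t).
Apply the initial conditions: y(0) = 5/27 + C1 = 0 and y'(0) = 2/9 + C2 - 3*C1 = 0. Solving gives C1 = -5/27, C2 = -7/9.

y = 5/27 - 5*exp(-3*t)/27 + 2*t/9 - 7*t*exp(-3*t)/9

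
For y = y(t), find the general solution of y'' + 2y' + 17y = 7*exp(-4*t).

y = 7*exp(-4*t)/25 + C1*cos(4*t)*exp(-t) + C2*exp(-t)*sin(4*t)

Characteristic equation r² + 2r + 17 = 0 has discriminant (2)² - 4·(17) = -64 < 0, so r = -1 ± 4i.
Hence y_h = C1*cos(4*t)*exp(-t) + C2*exp(-t)*sin(4*t).
Try y_p = A*exp(-4*t). Substituting into the equation and dividing by exp(-4*t) gives A = 7/25, so y_p = 7*exp(-4*t)/25.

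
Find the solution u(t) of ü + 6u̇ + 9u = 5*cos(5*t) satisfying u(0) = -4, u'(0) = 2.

Characteristic equation r² + 6r + 9 = 0 has discriminant (6)² - 4·(9) = 0, so r = -3 is a repeated root.
Hence u_h = (C1 + C2*t)*exp(-3*t).
Try u_p = A*cos(5*t) + B*sin(5*t). Substituting and equating the coefficients of cos(5t) and sin(5t) gives A = -20/289, B = 75/578, so u_p = -20*cos(5*t)/289 + 75*sin(5*t)/578.
General solution: u = -20*cos(5*t)/289 + 75*sin(5*t)/578 + C1*exp(-3*t) + C2*t*exp(-3*t).
Apply the initial conditions: u(0) = -20/289 + C1 = -4 and u'(0) = 375/578 + C2 - 3*C1 = 2. Solving gives C1 = -1136/289, C2 = -355/34.

u = -1136*exp(-3*t)/289 - 20*cos(5*t)/289 + 75*sin(5*t)/578 - 355*t*exp(-3*t)/34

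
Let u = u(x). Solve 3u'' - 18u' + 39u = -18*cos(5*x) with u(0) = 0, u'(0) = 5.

Divide through by 3: u'' - 6u' + 13u = -6*cos(5*x).
Characteristic equation r² - 6r + 13 = 0 has discriminant (-6)² - 4·(13) = -16 < 0, so r = 3 ± 2i.
Hence u_h = C1*cos(2*x)*exp(3*x) + C2*exp(3*x)*sin(2*x).
Try u_p = A*cos(5*x) + B*sin(5*x). Substituting and equating the coefficients of cos(5x) and sin(5x) gives A = 2/29, B = 5/29, so u_p = 2*cos(5*x)/29 + 5*sin(5*x)/29.
General solution: u = 2*cos(5*x)/29 + 5*sin(5*x)/29 + C1*cos(2*x)*exp(3*x) + C2*exp(3*x)*sin(2*x).
Apply the initial conditions: u(0) = 2/29 + C1 = 0 and u'(0) = 25/29 + 2*C2 + 3*C1 = 5. Solving gives C1 = -2/29, C2 = 63/29.

u = 2*cos(5*x)/29 + 5*sin(5*x)/29 - 2*cos(2*x)*exp(3*x)/29 + 63*exp(3*x)*sin(2*x)/29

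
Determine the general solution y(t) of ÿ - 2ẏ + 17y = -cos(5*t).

Characteristic equation r² - 2r + 17 = 0 has discriminant (-2)² - 4·(17) = -64 < 0, so r = 1 ± 4i.
Hence y_h = C1*cos(4*t)*exp(t) + C2*exp(t)*sin(4*t).
Try y_p = A*cos(5*t) + B*sin(5*t). Substituting and equating the coefficients of cos(5t) and sin(5t) gives A = 2/41, B = 5/82, so y_p = 2*cos(5*t)/41 + 5*sin(5*t)/82.

y = 2*cos(5*t)/41 + 5*sin(5*t)/82 + C1*cos(4*t)*exp(t) + C2*exp(t)*sin(4*t)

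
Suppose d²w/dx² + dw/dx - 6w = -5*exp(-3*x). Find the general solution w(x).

Characteristic equation r² + r - 6 = 0 factors as (r - 2)(r + 3) = 0, so r = 2, -3.
Hence w_h = C1*exp(2*x) + C2*exp(-3*x).
Since exp(-3*x) solves the homogeneous equation (r = -3 is a root of multiplicity 1), multiply the trial by x. Try w_p = A*x*exp(-3*x). Substituting into the equation and dividing by exp(-3*x) gives A = 1, so w_p = x*exp(-3*x).

w = C1*exp(2*x) + C2*exp(-3*x) + x*exp(-3*x)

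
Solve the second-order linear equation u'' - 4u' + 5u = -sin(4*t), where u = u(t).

Characteristic equation r² - 4r + 5 = 0 has discriminant (-4)² - 4·(5) = -4 < 0, so r = 2 ± i.
Hence u_h = C1*cos(t)*exp(2*t) + C2*exp(2*t)*sin(t).
Try u_p = A*cos(4*t) + B*sin(4*t). Substituting and equating the coefficients of cos(4t) and sin(4t) gives A = -16/377, B = 11/377, so u_p = -16*cos(4*t)/377 + 11*sin(4*t)/377.

u = -16*cos(4*t)/377 + 11*sin(4*t)/377 + C1*cos(t)*exp(2*t) + C2*exp(2*t)*sin(t)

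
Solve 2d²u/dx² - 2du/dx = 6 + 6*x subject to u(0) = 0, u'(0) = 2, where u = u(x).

Divide through by 2: u'' - u' = 3 + 3*x.
Characteristic equation r² - r = 0 factors as (r - 1)r = 0, so r = 1, 0.
Hence u_h = C1*exp(x) + C2.
Since 0 is a characteristic root (multiplicity 1), multiply the polynomial trial by x: try u_p = x*(A0 + A1*x). Substituting and matching coefficients of each power of x gives A0 = -6, A1 = -3/2, so u_p = -6*x - 3*x^2/2.
General solution: u = C2 - 6*x - 3*x^2/2 + C1*exp(x).
Apply the initial conditions: u(0) = C1 + C2 = 0 and u'(0) = -6 + C1 = 2. Solving gives C1 = 8, C2 = -8.

u = -8 - 6*x + 8*exp(x) - 3*x**2/2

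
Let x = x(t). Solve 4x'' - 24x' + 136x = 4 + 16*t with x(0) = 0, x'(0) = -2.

Divide through by 4: x'' - 6x' + 34x = 1 + 4*t.
Characteristic equation r² - 6r + 34 = 0 has discriminant (-6)² - 4·(34) = -100 < 0, so r = 3 ± 5i.
Hence x_h = C1*cos(5*t)*exp(3*t) + C2*exp(3*t)*sin(5*t).
For the particular solution try x_p = A0 + A1*t. Substituting and matching coefficients of each power of t gives A0 = 29/578, A1 = 2/17, so x_p = 29/578 + 2*t/17.
General solution: x = 29/578 + 2*t/17 + C1*cos(5*t)*exp(3*t) + C2*exp(3*t)*sin(5*t).
Apply the initial conditions: x(0) = 29/578 + C1 = 0 and x'(0) = 2/17 + 3*C1 + 5*C2 = -2. Solving gives C1 = -29/578, C2 = -1137/2890.

x = 29/578 + 2*t/17 - 1137*exp(3*t)*sin(5*t)/2890 - 29*cos(5*t)*exp(3*t)/578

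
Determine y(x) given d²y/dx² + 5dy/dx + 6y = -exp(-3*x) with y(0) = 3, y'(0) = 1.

y = -6*exp(-3*x) + 9*exp(-2*x) + x*exp(-3*x)

Characteristic equation r² + 5r + 6 = 0 factors as (r + 3)(r + 2) = 0, so r = -3, -2.
Hence y_h = C1*exp(-3*x) + C2*exp(-2*x).
Since exp(-3*x) solves the homogeneous equation (r = -3 is a root of multiplicity 1), multiply the trial by x. Try y_p = A*x*exp(-3*x). Substituting into the equation and dividing by exp(-3*x) gives A = 1, so y_p = x*exp(-3*x).
General solution: y = C1*exp(-3*x) + C2*exp(-2*x) + x*exp(-3*x).
Apply the initial conditions: y(0) = C1 + C2 = 3 and y'(0) = 1 - 3*C1 - 2*C2 = 1. Solving gives C1 = -6, C2 = 9.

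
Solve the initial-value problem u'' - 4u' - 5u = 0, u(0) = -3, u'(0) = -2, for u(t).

Characteristic equation r² - 4r - 5 = 0 factors as (r + 1)(r - 5) = 0, so r = -1, 5.
Hence u_h = C1*exp(-t) + C2*exp(5*t).
Apply the initial conditions: u(0) = C1 + C2 = -3 and u'(0) = -C1 + 5*C2 = -2. Solving gives C1 = -13/6, C2 = -5/6.

u = -13*exp(-t)/6 - 5*exp(5*t)/6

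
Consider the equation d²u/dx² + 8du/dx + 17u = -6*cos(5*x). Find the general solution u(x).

Characteristic equation r² + 8r + 17 = 0 has discriminant (8)² - 4·(17) = -4 < 0, so r = -4 ± i.
Hence u_h = C1*cos(x)*exp(-4*x) + C2*exp(-4*x)*sin(x).
Try u_p = A*cos(5*x) + B*sin(5*x). Substituting and equating the coefficients of cos(5x) and sin(5x) gives A = 3/104, B = -15/104, so u_p = -15*sin(5*x)/104 + 3*cos(5*x)/104.

u = -15*sin(5*x)/104 + 3*cos(5*x)/104 + C1*cos(x)*exp(-4*x) + C2*exp(-4*x)*sin(x)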